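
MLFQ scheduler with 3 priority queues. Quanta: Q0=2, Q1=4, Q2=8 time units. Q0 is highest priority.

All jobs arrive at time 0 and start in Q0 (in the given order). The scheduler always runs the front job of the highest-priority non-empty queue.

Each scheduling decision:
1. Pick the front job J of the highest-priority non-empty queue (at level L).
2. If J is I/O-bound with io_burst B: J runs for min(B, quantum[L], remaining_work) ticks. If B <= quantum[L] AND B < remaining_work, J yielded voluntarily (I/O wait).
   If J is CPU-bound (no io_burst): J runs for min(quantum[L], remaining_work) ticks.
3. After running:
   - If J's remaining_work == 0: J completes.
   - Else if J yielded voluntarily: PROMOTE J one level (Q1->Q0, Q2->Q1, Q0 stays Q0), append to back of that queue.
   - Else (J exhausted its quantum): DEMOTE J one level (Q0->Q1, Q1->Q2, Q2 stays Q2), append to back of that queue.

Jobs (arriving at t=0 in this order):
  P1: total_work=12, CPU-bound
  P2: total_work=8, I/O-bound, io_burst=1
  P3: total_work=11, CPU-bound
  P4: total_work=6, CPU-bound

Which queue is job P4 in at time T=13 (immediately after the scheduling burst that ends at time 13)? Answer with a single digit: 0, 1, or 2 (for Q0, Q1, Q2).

t=0-2: P1@Q0 runs 2, rem=10, quantum used, demote→Q1. Q0=[P2,P3,P4] Q1=[P1] Q2=[]
t=2-3: P2@Q0 runs 1, rem=7, I/O yield, promote→Q0. Q0=[P3,P4,P2] Q1=[P1] Q2=[]
t=3-5: P3@Q0 runs 2, rem=9, quantum used, demote→Q1. Q0=[P4,P2] Q1=[P1,P3] Q2=[]
t=5-7: P4@Q0 runs 2, rem=4, quantum used, demote→Q1. Q0=[P2] Q1=[P1,P3,P4] Q2=[]
t=7-8: P2@Q0 runs 1, rem=6, I/O yield, promote→Q0. Q0=[P2] Q1=[P1,P3,P4] Q2=[]
t=8-9: P2@Q0 runs 1, rem=5, I/O yield, promote→Q0. Q0=[P2] Q1=[P1,P3,P4] Q2=[]
t=9-10: P2@Q0 runs 1, rem=4, I/O yield, promote→Q0. Q0=[P2] Q1=[P1,P3,P4] Q2=[]
t=10-11: P2@Q0 runs 1, rem=3, I/O yield, promote→Q0. Q0=[P2] Q1=[P1,P3,P4] Q2=[]
t=11-12: P2@Q0 runs 1, rem=2, I/O yield, promote→Q0. Q0=[P2] Q1=[P1,P3,P4] Q2=[]
t=12-13: P2@Q0 runs 1, rem=1, I/O yield, promote→Q0. Q0=[P2] Q1=[P1,P3,P4] Q2=[]
t=13-14: P2@Q0 runs 1, rem=0, completes. Q0=[] Q1=[P1,P3,P4] Q2=[]
t=14-18: P1@Q1 runs 4, rem=6, quantum used, demote→Q2. Q0=[] Q1=[P3,P4] Q2=[P1]
t=18-22: P3@Q1 runs 4, rem=5, quantum used, demote→Q2. Q0=[] Q1=[P4] Q2=[P1,P3]
t=22-26: P4@Q1 runs 4, rem=0, completes. Q0=[] Q1=[] Q2=[P1,P3]
t=26-32: P1@Q2 runs 6, rem=0, completes. Q0=[] Q1=[] Q2=[P3]
t=32-37: P3@Q2 runs 5, rem=0, completes. Q0=[] Q1=[] Q2=[]

Answer: 1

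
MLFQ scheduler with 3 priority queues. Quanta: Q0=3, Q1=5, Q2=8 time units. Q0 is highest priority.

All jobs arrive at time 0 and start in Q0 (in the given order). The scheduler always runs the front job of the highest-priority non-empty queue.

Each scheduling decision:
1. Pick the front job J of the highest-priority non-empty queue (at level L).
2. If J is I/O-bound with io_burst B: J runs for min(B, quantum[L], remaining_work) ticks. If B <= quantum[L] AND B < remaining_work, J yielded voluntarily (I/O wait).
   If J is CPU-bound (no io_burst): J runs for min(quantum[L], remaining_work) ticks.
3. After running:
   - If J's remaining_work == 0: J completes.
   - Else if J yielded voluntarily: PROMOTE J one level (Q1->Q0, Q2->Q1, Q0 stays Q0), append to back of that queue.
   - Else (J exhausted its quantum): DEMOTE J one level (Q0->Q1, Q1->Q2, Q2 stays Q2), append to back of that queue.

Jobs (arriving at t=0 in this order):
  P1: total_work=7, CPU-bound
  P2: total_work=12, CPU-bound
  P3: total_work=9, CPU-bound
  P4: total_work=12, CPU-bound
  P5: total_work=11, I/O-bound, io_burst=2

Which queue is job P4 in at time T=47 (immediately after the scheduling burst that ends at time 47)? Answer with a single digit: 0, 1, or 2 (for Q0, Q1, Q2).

Answer: 2

Derivation:
t=0-3: P1@Q0 runs 3, rem=4, quantum used, demote→Q1. Q0=[P2,P3,P4,P5] Q1=[P1] Q2=[]
t=3-6: P2@Q0 runs 3, rem=9, quantum used, demote→Q1. Q0=[P3,P4,P5] Q1=[P1,P2] Q2=[]
t=6-9: P3@Q0 runs 3, rem=6, quantum used, demote→Q1. Q0=[P4,P5] Q1=[P1,P2,P3] Q2=[]
t=9-12: P4@Q0 runs 3, rem=9, quantum used, demote→Q1. Q0=[P5] Q1=[P1,P2,P3,P4] Q2=[]
t=12-14: P5@Q0 runs 2, rem=9, I/O yield, promote→Q0. Q0=[P5] Q1=[P1,P2,P3,P4] Q2=[]
t=14-16: P5@Q0 runs 2, rem=7, I/O yield, promote→Q0. Q0=[P5] Q1=[P1,P2,P3,P4] Q2=[]
t=16-18: P5@Q0 runs 2, rem=5, I/O yield, promote→Q0. Q0=[P5] Q1=[P1,P2,P3,P4] Q2=[]
t=18-20: P5@Q0 runs 2, rem=3, I/O yield, promote→Q0. Q0=[P5] Q1=[P1,P2,P3,P4] Q2=[]
t=20-22: P5@Q0 runs 2, rem=1, I/O yield, promote→Q0. Q0=[P5] Q1=[P1,P2,P3,P4] Q2=[]
t=22-23: P5@Q0 runs 1, rem=0, completes. Q0=[] Q1=[P1,P2,P3,P4] Q2=[]
t=23-27: P1@Q1 runs 4, rem=0, completes. Q0=[] Q1=[P2,P3,P4] Q2=[]
t=27-32: P2@Q1 runs 5, rem=4, quantum used, demote→Q2. Q0=[] Q1=[P3,P4] Q2=[P2]
t=32-37: P3@Q1 runs 5, rem=1, quantum used, demote→Q2. Q0=[] Q1=[P4] Q2=[P2,P3]
t=37-42: P4@Q1 runs 5, rem=4, quantum used, demote→Q2. Q0=[] Q1=[] Q2=[P2,P3,P4]
t=42-46: P2@Q2 runs 4, rem=0, completes. Q0=[] Q1=[] Q2=[P3,P4]
t=46-47: P3@Q2 runs 1, rem=0, completes. Q0=[] Q1=[] Q2=[P4]
t=47-51: P4@Q2 runs 4, rem=0, completes. Q0=[] Q1=[] Q2=[]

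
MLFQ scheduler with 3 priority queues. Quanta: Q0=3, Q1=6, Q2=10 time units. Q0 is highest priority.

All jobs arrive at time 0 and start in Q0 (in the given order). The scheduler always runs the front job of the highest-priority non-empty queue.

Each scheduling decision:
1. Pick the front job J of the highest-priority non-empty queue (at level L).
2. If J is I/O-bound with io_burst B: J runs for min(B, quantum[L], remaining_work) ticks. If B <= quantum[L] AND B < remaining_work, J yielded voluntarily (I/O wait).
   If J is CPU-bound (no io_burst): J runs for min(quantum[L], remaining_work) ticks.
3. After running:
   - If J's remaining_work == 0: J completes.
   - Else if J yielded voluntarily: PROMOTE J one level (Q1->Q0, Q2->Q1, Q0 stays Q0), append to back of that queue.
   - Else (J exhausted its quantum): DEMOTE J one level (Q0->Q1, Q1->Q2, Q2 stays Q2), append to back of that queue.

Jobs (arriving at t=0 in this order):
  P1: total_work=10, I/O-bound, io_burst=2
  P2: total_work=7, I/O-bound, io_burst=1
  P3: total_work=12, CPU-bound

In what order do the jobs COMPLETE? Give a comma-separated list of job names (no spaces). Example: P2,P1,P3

Answer: P1,P2,P3

Derivation:
t=0-2: P1@Q0 runs 2, rem=8, I/O yield, promote→Q0. Q0=[P2,P3,P1] Q1=[] Q2=[]
t=2-3: P2@Q0 runs 1, rem=6, I/O yield, promote→Q0. Q0=[P3,P1,P2] Q1=[] Q2=[]
t=3-6: P3@Q0 runs 3, rem=9, quantum used, demote→Q1. Q0=[P1,P2] Q1=[P3] Q2=[]
t=6-8: P1@Q0 runs 2, rem=6, I/O yield, promote→Q0. Q0=[P2,P1] Q1=[P3] Q2=[]
t=8-9: P2@Q0 runs 1, rem=5, I/O yield, promote→Q0. Q0=[P1,P2] Q1=[P3] Q2=[]
t=9-11: P1@Q0 runs 2, rem=4, I/O yield, promote→Q0. Q0=[P2,P1] Q1=[P3] Q2=[]
t=11-12: P2@Q0 runs 1, rem=4, I/O yield, promote→Q0. Q0=[P1,P2] Q1=[P3] Q2=[]
t=12-14: P1@Q0 runs 2, rem=2, I/O yield, promote→Q0. Q0=[P2,P1] Q1=[P3] Q2=[]
t=14-15: P2@Q0 runs 1, rem=3, I/O yield, promote→Q0. Q0=[P1,P2] Q1=[P3] Q2=[]
t=15-17: P1@Q0 runs 2, rem=0, completes. Q0=[P2] Q1=[P3] Q2=[]
t=17-18: P2@Q0 runs 1, rem=2, I/O yield, promote→Q0. Q0=[P2] Q1=[P3] Q2=[]
t=18-19: P2@Q0 runs 1, rem=1, I/O yield, promote→Q0. Q0=[P2] Q1=[P3] Q2=[]
t=19-20: P2@Q0 runs 1, rem=0, completes. Q0=[] Q1=[P3] Q2=[]
t=20-26: P3@Q1 runs 6, rem=3, quantum used, demote→Q2. Q0=[] Q1=[] Q2=[P3]
t=26-29: P3@Q2 runs 3, rem=0, completes. Q0=[] Q1=[] Q2=[]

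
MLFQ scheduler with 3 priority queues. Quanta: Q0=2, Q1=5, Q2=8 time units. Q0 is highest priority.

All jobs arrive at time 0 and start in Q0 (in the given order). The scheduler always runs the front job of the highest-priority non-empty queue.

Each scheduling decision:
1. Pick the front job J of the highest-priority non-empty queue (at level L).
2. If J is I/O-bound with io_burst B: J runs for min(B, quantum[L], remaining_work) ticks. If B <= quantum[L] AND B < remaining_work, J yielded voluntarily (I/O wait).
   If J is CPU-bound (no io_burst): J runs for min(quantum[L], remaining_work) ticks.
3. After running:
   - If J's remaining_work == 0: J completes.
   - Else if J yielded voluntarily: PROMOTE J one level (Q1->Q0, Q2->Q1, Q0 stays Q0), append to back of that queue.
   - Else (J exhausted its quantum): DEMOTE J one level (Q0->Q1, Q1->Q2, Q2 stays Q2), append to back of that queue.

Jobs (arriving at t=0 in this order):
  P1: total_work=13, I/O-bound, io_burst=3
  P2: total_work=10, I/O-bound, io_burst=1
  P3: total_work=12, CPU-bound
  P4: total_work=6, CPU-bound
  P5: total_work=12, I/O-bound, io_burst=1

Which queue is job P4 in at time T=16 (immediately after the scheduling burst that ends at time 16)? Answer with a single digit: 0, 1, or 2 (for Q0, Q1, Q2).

Answer: 1

Derivation:
t=0-2: P1@Q0 runs 2, rem=11, quantum used, demote→Q1. Q0=[P2,P3,P4,P5] Q1=[P1] Q2=[]
t=2-3: P2@Q0 runs 1, rem=9, I/O yield, promote→Q0. Q0=[P3,P4,P5,P2] Q1=[P1] Q2=[]
t=3-5: P3@Q0 runs 2, rem=10, quantum used, demote→Q1. Q0=[P4,P5,P2] Q1=[P1,P3] Q2=[]
t=5-7: P4@Q0 runs 2, rem=4, quantum used, demote→Q1. Q0=[P5,P2] Q1=[P1,P3,P4] Q2=[]
t=7-8: P5@Q0 runs 1, rem=11, I/O yield, promote→Q0. Q0=[P2,P5] Q1=[P1,P3,P4] Q2=[]
t=8-9: P2@Q0 runs 1, rem=8, I/O yield, promote→Q0. Q0=[P5,P2] Q1=[P1,P3,P4] Q2=[]
t=9-10: P5@Q0 runs 1, rem=10, I/O yield, promote→Q0. Q0=[P2,P5] Q1=[P1,P3,P4] Q2=[]
t=10-11: P2@Q0 runs 1, rem=7, I/O yield, promote→Q0. Q0=[P5,P2] Q1=[P1,P3,P4] Q2=[]
t=11-12: P5@Q0 runs 1, rem=9, I/O yield, promote→Q0. Q0=[P2,P5] Q1=[P1,P3,P4] Q2=[]
t=12-13: P2@Q0 runs 1, rem=6, I/O yield, promote→Q0. Q0=[P5,P2] Q1=[P1,P3,P4] Q2=[]
t=13-14: P5@Q0 runs 1, rem=8, I/O yield, promote→Q0. Q0=[P2,P5] Q1=[P1,P3,P4] Q2=[]
t=14-15: P2@Q0 runs 1, rem=5, I/O yield, promote→Q0. Q0=[P5,P2] Q1=[P1,P3,P4] Q2=[]
t=15-16: P5@Q0 runs 1, rem=7, I/O yield, promote→Q0. Q0=[P2,P5] Q1=[P1,P3,P4] Q2=[]
t=16-17: P2@Q0 runs 1, rem=4, I/O yield, promote→Q0. Q0=[P5,P2] Q1=[P1,P3,P4] Q2=[]
t=17-18: P5@Q0 runs 1, rem=6, I/O yield, promote→Q0. Q0=[P2,P5] Q1=[P1,P3,P4] Q2=[]
t=18-19: P2@Q0 runs 1, rem=3, I/O yield, promote→Q0. Q0=[P5,P2] Q1=[P1,P3,P4] Q2=[]
t=19-20: P5@Q0 runs 1, rem=5, I/O yield, promote→Q0. Q0=[P2,P5] Q1=[P1,P3,P4] Q2=[]
t=20-21: P2@Q0 runs 1, rem=2, I/O yield, promote→Q0. Q0=[P5,P2] Q1=[P1,P3,P4] Q2=[]
t=21-22: P5@Q0 runs 1, rem=4, I/O yield, promote→Q0. Q0=[P2,P5] Q1=[P1,P3,P4] Q2=[]
t=22-23: P2@Q0 runs 1, rem=1, I/O yield, promote→Q0. Q0=[P5,P2] Q1=[P1,P3,P4] Q2=[]
t=23-24: P5@Q0 runs 1, rem=3, I/O yield, promote→Q0. Q0=[P2,P5] Q1=[P1,P3,P4] Q2=[]
t=24-25: P2@Q0 runs 1, rem=0, completes. Q0=[P5] Q1=[P1,P3,P4] Q2=[]
t=25-26: P5@Q0 runs 1, rem=2, I/O yield, promote→Q0. Q0=[P5] Q1=[P1,P3,P4] Q2=[]
t=26-27: P5@Q0 runs 1, rem=1, I/O yield, promote→Q0. Q0=[P5] Q1=[P1,P3,P4] Q2=[]
t=27-28: P5@Q0 runs 1, rem=0, completes. Q0=[] Q1=[P1,P3,P4] Q2=[]
t=28-31: P1@Q1 runs 3, rem=8, I/O yield, promote→Q0. Q0=[P1] Q1=[P3,P4] Q2=[]
t=31-33: P1@Q0 runs 2, rem=6, quantum used, demote→Q1. Q0=[] Q1=[P3,P4,P1] Q2=[]
t=33-38: P3@Q1 runs 5, rem=5, quantum used, demote→Q2. Q0=[] Q1=[P4,P1] Q2=[P3]
t=38-42: P4@Q1 runs 4, rem=0, completes. Q0=[] Q1=[P1] Q2=[P3]
t=42-45: P1@Q1 runs 3, rem=3, I/O yield, promote→Q0. Q0=[P1] Q1=[] Q2=[P3]
t=45-47: P1@Q0 runs 2, rem=1, quantum used, demote→Q1. Q0=[] Q1=[P1] Q2=[P3]
t=47-48: P1@Q1 runs 1, rem=0, completes. Q0=[] Q1=[] Q2=[P3]
t=48-53: P3@Q2 runs 5, rem=0, completes. Q0=[] Q1=[] Q2=[]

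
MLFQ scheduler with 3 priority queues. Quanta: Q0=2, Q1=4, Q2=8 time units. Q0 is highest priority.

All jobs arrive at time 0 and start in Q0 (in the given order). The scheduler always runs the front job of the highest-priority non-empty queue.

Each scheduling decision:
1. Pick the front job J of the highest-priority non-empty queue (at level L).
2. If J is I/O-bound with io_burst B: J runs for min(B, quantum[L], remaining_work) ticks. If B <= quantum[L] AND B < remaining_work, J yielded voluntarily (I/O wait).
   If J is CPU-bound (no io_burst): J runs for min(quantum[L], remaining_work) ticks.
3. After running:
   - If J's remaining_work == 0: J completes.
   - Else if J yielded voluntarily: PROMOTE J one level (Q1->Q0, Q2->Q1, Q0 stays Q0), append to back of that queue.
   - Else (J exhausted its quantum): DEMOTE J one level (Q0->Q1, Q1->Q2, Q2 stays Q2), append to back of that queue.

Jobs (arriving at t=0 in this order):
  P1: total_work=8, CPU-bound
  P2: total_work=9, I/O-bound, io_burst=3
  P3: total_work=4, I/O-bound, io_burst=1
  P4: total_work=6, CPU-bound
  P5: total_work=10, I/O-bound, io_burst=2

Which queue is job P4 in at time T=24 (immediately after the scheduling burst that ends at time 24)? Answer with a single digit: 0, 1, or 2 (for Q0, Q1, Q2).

t=0-2: P1@Q0 runs 2, rem=6, quantum used, demote→Q1. Q0=[P2,P3,P4,P5] Q1=[P1] Q2=[]
t=2-4: P2@Q0 runs 2, rem=7, quantum used, demote→Q1. Q0=[P3,P4,P5] Q1=[P1,P2] Q2=[]
t=4-5: P3@Q0 runs 1, rem=3, I/O yield, promote→Q0. Q0=[P4,P5,P3] Q1=[P1,P2] Q2=[]
t=5-7: P4@Q0 runs 2, rem=4, quantum used, demote→Q1. Q0=[P5,P3] Q1=[P1,P2,P4] Q2=[]
t=7-9: P5@Q0 runs 2, rem=8, I/O yield, promote→Q0. Q0=[P3,P5] Q1=[P1,P2,P4] Q2=[]
t=9-10: P3@Q0 runs 1, rem=2, I/O yield, promote→Q0. Q0=[P5,P3] Q1=[P1,P2,P4] Q2=[]
t=10-12: P5@Q0 runs 2, rem=6, I/O yield, promote→Q0. Q0=[P3,P5] Q1=[P1,P2,P4] Q2=[]
t=12-13: P3@Q0 runs 1, rem=1, I/O yield, promote→Q0. Q0=[P5,P3] Q1=[P1,P2,P4] Q2=[]
t=13-15: P5@Q0 runs 2, rem=4, I/O yield, promote→Q0. Q0=[P3,P5] Q1=[P1,P2,P4] Q2=[]
t=15-16: P3@Q0 runs 1, rem=0, completes. Q0=[P5] Q1=[P1,P2,P4] Q2=[]
t=16-18: P5@Q0 runs 2, rem=2, I/O yield, promote→Q0. Q0=[P5] Q1=[P1,P2,P4] Q2=[]
t=18-20: P5@Q0 runs 2, rem=0, completes. Q0=[] Q1=[P1,P2,P4] Q2=[]
t=20-24: P1@Q1 runs 4, rem=2, quantum used, demote→Q2. Q0=[] Q1=[P2,P4] Q2=[P1]
t=24-27: P2@Q1 runs 3, rem=4, I/O yield, promote→Q0. Q0=[P2] Q1=[P4] Q2=[P1]
t=27-29: P2@Q0 runs 2, rem=2, quantum used, demote→Q1. Q0=[] Q1=[P4,P2] Q2=[P1]
t=29-33: P4@Q1 runs 4, rem=0, completes. Q0=[] Q1=[P2] Q2=[P1]
t=33-35: P2@Q1 runs 2, rem=0, completes. Q0=[] Q1=[] Q2=[P1]
t=35-37: P1@Q2 runs 2, rem=0, completes. Q0=[] Q1=[] Q2=[]

Answer: 1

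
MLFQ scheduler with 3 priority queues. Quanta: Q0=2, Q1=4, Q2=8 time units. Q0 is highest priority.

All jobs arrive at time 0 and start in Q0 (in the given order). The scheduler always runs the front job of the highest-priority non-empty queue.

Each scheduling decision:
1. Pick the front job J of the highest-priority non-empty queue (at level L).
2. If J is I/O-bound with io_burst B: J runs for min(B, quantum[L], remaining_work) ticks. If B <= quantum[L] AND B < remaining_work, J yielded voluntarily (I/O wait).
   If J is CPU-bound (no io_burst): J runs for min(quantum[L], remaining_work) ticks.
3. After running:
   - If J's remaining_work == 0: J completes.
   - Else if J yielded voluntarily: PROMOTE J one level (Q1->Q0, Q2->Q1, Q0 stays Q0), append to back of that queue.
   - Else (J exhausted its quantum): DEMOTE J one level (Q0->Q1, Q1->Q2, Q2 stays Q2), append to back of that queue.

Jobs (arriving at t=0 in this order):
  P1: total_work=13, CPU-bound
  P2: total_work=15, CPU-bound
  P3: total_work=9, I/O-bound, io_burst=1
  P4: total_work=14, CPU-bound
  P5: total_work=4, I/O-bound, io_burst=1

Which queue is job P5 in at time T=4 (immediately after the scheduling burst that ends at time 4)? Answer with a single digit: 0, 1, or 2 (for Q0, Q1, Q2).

t=0-2: P1@Q0 runs 2, rem=11, quantum used, demote→Q1. Q0=[P2,P3,P4,P5] Q1=[P1] Q2=[]
t=2-4: P2@Q0 runs 2, rem=13, quantum used, demote→Q1. Q0=[P3,P4,P5] Q1=[P1,P2] Q2=[]
t=4-5: P3@Q0 runs 1, rem=8, I/O yield, promote→Q0. Q0=[P4,P5,P3] Q1=[P1,P2] Q2=[]
t=5-7: P4@Q0 runs 2, rem=12, quantum used, demote→Q1. Q0=[P5,P3] Q1=[P1,P2,P4] Q2=[]
t=7-8: P5@Q0 runs 1, rem=3, I/O yield, promote→Q0. Q0=[P3,P5] Q1=[P1,P2,P4] Q2=[]
t=8-9: P3@Q0 runs 1, rem=7, I/O yield, promote→Q0. Q0=[P5,P3] Q1=[P1,P2,P4] Q2=[]
t=9-10: P5@Q0 runs 1, rem=2, I/O yield, promote→Q0. Q0=[P3,P5] Q1=[P1,P2,P4] Q2=[]
t=10-11: P3@Q0 runs 1, rem=6, I/O yield, promote→Q0. Q0=[P5,P3] Q1=[P1,P2,P4] Q2=[]
t=11-12: P5@Q0 runs 1, rem=1, I/O yield, promote→Q0. Q0=[P3,P5] Q1=[P1,P2,P4] Q2=[]
t=12-13: P3@Q0 runs 1, rem=5, I/O yield, promote→Q0. Q0=[P5,P3] Q1=[P1,P2,P4] Q2=[]
t=13-14: P5@Q0 runs 1, rem=0, completes. Q0=[P3] Q1=[P1,P2,P4] Q2=[]
t=14-15: P3@Q0 runs 1, rem=4, I/O yield, promote→Q0. Q0=[P3] Q1=[P1,P2,P4] Q2=[]
t=15-16: P3@Q0 runs 1, rem=3, I/O yield, promote→Q0. Q0=[P3] Q1=[P1,P2,P4] Q2=[]
t=16-17: P3@Q0 runs 1, rem=2, I/O yield, promote→Q0. Q0=[P3] Q1=[P1,P2,P4] Q2=[]
t=17-18: P3@Q0 runs 1, rem=1, I/O yield, promote→Q0. Q0=[P3] Q1=[P1,P2,P4] Q2=[]
t=18-19: P3@Q0 runs 1, rem=0, completes. Q0=[] Q1=[P1,P2,P4] Q2=[]
t=19-23: P1@Q1 runs 4, rem=7, quantum used, demote→Q2. Q0=[] Q1=[P2,P4] Q2=[P1]
t=23-27: P2@Q1 runs 4, rem=9, quantum used, demote→Q2. Q0=[] Q1=[P4] Q2=[P1,P2]
t=27-31: P4@Q1 runs 4, rem=8, quantum used, demote→Q2. Q0=[] Q1=[] Q2=[P1,P2,P4]
t=31-38: P1@Q2 runs 7, rem=0, completes. Q0=[] Q1=[] Q2=[P2,P4]
t=38-46: P2@Q2 runs 8, rem=1, quantum used, demote→Q2. Q0=[] Q1=[] Q2=[P4,P2]
t=46-54: P4@Q2 runs 8, rem=0, completes. Q0=[] Q1=[] Q2=[P2]
t=54-55: P2@Q2 runs 1, rem=0, completes. Q0=[] Q1=[] Q2=[]

Answer: 0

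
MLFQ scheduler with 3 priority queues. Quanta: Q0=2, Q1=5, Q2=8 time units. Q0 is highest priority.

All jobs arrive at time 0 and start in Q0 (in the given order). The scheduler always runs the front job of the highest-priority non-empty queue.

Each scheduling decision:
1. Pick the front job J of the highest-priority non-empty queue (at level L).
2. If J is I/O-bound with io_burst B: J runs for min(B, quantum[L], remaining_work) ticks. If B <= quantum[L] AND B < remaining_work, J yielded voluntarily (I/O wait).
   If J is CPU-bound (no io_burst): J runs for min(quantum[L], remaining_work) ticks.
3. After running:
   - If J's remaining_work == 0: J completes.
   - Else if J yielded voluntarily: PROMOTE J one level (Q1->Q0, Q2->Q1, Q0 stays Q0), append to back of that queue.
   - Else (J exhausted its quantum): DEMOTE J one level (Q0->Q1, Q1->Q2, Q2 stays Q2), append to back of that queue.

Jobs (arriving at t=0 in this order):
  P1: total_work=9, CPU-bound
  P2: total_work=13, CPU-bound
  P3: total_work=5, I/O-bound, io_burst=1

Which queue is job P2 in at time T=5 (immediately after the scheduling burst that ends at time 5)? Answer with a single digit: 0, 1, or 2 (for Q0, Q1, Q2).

Answer: 1

Derivation:
t=0-2: P1@Q0 runs 2, rem=7, quantum used, demote→Q1. Q0=[P2,P3] Q1=[P1] Q2=[]
t=2-4: P2@Q0 runs 2, rem=11, quantum used, demote→Q1. Q0=[P3] Q1=[P1,P2] Q2=[]
t=4-5: P3@Q0 runs 1, rem=4, I/O yield, promote→Q0. Q0=[P3] Q1=[P1,P2] Q2=[]
t=5-6: P3@Q0 runs 1, rem=3, I/O yield, promote→Q0. Q0=[P3] Q1=[P1,P2] Q2=[]
t=6-7: P3@Q0 runs 1, rem=2, I/O yield, promote→Q0. Q0=[P3] Q1=[P1,P2] Q2=[]
t=7-8: P3@Q0 runs 1, rem=1, I/O yield, promote→Q0. Q0=[P3] Q1=[P1,P2] Q2=[]
t=8-9: P3@Q0 runs 1, rem=0, completes. Q0=[] Q1=[P1,P2] Q2=[]
t=9-14: P1@Q1 runs 5, rem=2, quantum used, demote→Q2. Q0=[] Q1=[P2] Q2=[P1]
t=14-19: P2@Q1 runs 5, rem=6, quantum used, demote→Q2. Q0=[] Q1=[] Q2=[P1,P2]
t=19-21: P1@Q2 runs 2, rem=0, completes. Q0=[] Q1=[] Q2=[P2]
t=21-27: P2@Q2 runs 6, rem=0, completes. Q0=[] Q1=[] Q2=[]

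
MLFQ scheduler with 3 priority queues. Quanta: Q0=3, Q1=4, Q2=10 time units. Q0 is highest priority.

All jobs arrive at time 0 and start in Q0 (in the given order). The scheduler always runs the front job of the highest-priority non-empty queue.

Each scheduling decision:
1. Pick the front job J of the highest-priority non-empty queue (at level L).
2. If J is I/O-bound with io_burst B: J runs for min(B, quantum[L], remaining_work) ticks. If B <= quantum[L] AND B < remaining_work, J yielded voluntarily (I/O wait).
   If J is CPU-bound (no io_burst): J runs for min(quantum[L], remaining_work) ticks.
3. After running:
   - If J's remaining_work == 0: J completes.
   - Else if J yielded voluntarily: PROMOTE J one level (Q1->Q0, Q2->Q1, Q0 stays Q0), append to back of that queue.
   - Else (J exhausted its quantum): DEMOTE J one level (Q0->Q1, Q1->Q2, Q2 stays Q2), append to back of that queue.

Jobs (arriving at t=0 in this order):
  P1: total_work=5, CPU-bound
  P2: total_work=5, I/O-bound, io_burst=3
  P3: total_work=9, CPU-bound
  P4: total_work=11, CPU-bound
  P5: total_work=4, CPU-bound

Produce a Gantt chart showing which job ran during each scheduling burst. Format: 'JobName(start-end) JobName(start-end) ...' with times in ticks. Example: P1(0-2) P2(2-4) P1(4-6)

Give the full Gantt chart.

Answer: P1(0-3) P2(3-6) P3(6-9) P4(9-12) P5(12-15) P2(15-17) P1(17-19) P3(19-23) P4(23-27) P5(27-28) P3(28-30) P4(30-34)

Derivation:
t=0-3: P1@Q0 runs 3, rem=2, quantum used, demote→Q1. Q0=[P2,P3,P4,P5] Q1=[P1] Q2=[]
t=3-6: P2@Q0 runs 3, rem=2, I/O yield, promote→Q0. Q0=[P3,P4,P5,P2] Q1=[P1] Q2=[]
t=6-9: P3@Q0 runs 3, rem=6, quantum used, demote→Q1. Q0=[P4,P5,P2] Q1=[P1,P3] Q2=[]
t=9-12: P4@Q0 runs 3, rem=8, quantum used, demote→Q1. Q0=[P5,P2] Q1=[P1,P3,P4] Q2=[]
t=12-15: P5@Q0 runs 3, rem=1, quantum used, demote→Q1. Q0=[P2] Q1=[P1,P3,P4,P5] Q2=[]
t=15-17: P2@Q0 runs 2, rem=0, completes. Q0=[] Q1=[P1,P3,P4,P5] Q2=[]
t=17-19: P1@Q1 runs 2, rem=0, completes. Q0=[] Q1=[P3,P4,P5] Q2=[]
t=19-23: P3@Q1 runs 4, rem=2, quantum used, demote→Q2. Q0=[] Q1=[P4,P5] Q2=[P3]
t=23-27: P4@Q1 runs 4, rem=4, quantum used, demote→Q2. Q0=[] Q1=[P5] Q2=[P3,P4]
t=27-28: P5@Q1 runs 1, rem=0, completes. Q0=[] Q1=[] Q2=[P3,P4]
t=28-30: P3@Q2 runs 2, rem=0, completes. Q0=[] Q1=[] Q2=[P4]
t=30-34: P4@Q2 runs 4, rem=0, completes. Q0=[] Q1=[] Q2=[]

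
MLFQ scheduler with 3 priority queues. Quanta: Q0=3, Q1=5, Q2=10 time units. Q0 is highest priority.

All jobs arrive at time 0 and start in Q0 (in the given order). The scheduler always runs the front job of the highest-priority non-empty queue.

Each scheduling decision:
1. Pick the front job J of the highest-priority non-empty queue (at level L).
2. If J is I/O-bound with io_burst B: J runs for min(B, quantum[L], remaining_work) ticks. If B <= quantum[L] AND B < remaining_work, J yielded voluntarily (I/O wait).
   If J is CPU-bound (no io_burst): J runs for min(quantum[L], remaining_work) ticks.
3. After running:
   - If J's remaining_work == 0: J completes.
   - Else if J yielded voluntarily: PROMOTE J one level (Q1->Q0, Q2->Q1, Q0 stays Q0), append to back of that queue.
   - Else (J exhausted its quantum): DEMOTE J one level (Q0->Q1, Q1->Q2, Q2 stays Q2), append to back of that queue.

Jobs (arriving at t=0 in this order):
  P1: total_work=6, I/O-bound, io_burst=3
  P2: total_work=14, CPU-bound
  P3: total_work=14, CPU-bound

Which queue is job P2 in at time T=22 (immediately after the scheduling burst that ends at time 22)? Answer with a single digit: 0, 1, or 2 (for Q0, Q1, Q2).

Answer: 2

Derivation:
t=0-3: P1@Q0 runs 3, rem=3, I/O yield, promote→Q0. Q0=[P2,P3,P1] Q1=[] Q2=[]
t=3-6: P2@Q0 runs 3, rem=11, quantum used, demote→Q1. Q0=[P3,P1] Q1=[P2] Q2=[]
t=6-9: P3@Q0 runs 3, rem=11, quantum used, demote→Q1. Q0=[P1] Q1=[P2,P3] Q2=[]
t=9-12: P1@Q0 runs 3, rem=0, completes. Q0=[] Q1=[P2,P3] Q2=[]
t=12-17: P2@Q1 runs 5, rem=6, quantum used, demote→Q2. Q0=[] Q1=[P3] Q2=[P2]
t=17-22: P3@Q1 runs 5, rem=6, quantum used, demote→Q2. Q0=[] Q1=[] Q2=[P2,P3]
t=22-28: P2@Q2 runs 6, rem=0, completes. Q0=[] Q1=[] Q2=[P3]
t=28-34: P3@Q2 runs 6, rem=0, completes. Q0=[] Q1=[] Q2=[]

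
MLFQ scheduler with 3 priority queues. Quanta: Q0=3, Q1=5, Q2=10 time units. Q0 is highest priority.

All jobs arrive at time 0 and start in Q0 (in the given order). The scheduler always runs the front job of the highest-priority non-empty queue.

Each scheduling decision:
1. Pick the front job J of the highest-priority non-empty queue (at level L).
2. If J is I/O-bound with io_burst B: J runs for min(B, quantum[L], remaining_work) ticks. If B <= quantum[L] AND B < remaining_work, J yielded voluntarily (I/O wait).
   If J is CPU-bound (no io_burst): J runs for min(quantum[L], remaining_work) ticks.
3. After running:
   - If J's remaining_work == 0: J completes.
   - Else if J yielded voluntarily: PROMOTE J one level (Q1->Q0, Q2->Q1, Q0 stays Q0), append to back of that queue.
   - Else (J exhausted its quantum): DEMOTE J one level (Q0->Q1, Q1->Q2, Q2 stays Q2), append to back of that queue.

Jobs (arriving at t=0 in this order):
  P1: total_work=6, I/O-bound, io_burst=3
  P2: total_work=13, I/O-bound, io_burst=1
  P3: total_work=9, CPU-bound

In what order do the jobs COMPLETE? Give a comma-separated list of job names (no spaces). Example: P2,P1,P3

t=0-3: P1@Q0 runs 3, rem=3, I/O yield, promote→Q0. Q0=[P2,P3,P1] Q1=[] Q2=[]
t=3-4: P2@Q0 runs 1, rem=12, I/O yield, promote→Q0. Q0=[P3,P1,P2] Q1=[] Q2=[]
t=4-7: P3@Q0 runs 3, rem=6, quantum used, demote→Q1. Q0=[P1,P2] Q1=[P3] Q2=[]
t=7-10: P1@Q0 runs 3, rem=0, completes. Q0=[P2] Q1=[P3] Q2=[]
t=10-11: P2@Q0 runs 1, rem=11, I/O yield, promote→Q0. Q0=[P2] Q1=[P3] Q2=[]
t=11-12: P2@Q0 runs 1, rem=10, I/O yield, promote→Q0. Q0=[P2] Q1=[P3] Q2=[]
t=12-13: P2@Q0 runs 1, rem=9, I/O yield, promote→Q0. Q0=[P2] Q1=[P3] Q2=[]
t=13-14: P2@Q0 runs 1, rem=8, I/O yield, promote→Q0. Q0=[P2] Q1=[P3] Q2=[]
t=14-15: P2@Q0 runs 1, rem=7, I/O yield, promote→Q0. Q0=[P2] Q1=[P3] Q2=[]
t=15-16: P2@Q0 runs 1, rem=6, I/O yield, promote→Q0. Q0=[P2] Q1=[P3] Q2=[]
t=16-17: P2@Q0 runs 1, rem=5, I/O yield, promote→Q0. Q0=[P2] Q1=[P3] Q2=[]
t=17-18: P2@Q0 runs 1, rem=4, I/O yield, promote→Q0. Q0=[P2] Q1=[P3] Q2=[]
t=18-19: P2@Q0 runs 1, rem=3, I/O yield, promote→Q0. Q0=[P2] Q1=[P3] Q2=[]
t=19-20: P2@Q0 runs 1, rem=2, I/O yield, promote→Q0. Q0=[P2] Q1=[P3] Q2=[]
t=20-21: P2@Q0 runs 1, rem=1, I/O yield, promote→Q0. Q0=[P2] Q1=[P3] Q2=[]
t=21-22: P2@Q0 runs 1, rem=0, completes. Q0=[] Q1=[P3] Q2=[]
t=22-27: P3@Q1 runs 5, rem=1, quantum used, demote→Q2. Q0=[] Q1=[] Q2=[P3]
t=27-28: P3@Q2 runs 1, rem=0, completes. Q0=[] Q1=[] Q2=[]

Answer: P1,P2,P3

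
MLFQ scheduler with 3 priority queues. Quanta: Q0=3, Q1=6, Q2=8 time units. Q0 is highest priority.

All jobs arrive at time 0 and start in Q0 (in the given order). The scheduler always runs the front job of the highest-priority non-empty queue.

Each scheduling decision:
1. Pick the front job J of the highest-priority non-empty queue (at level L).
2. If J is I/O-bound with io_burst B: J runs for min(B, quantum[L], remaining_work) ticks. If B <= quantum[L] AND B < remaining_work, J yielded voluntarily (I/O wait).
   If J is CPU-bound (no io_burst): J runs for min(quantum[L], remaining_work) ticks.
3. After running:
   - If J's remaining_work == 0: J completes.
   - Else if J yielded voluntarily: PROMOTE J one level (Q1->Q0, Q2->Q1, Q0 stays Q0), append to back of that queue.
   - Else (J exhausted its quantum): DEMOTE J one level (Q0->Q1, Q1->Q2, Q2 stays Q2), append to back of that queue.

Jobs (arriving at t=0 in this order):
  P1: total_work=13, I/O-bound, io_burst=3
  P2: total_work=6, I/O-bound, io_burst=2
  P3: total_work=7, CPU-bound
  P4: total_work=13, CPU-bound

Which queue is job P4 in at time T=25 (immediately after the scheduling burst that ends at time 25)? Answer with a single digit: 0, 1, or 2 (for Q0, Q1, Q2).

Answer: 1

Derivation:
t=0-3: P1@Q0 runs 3, rem=10, I/O yield, promote→Q0. Q0=[P2,P3,P4,P1] Q1=[] Q2=[]
t=3-5: P2@Q0 runs 2, rem=4, I/O yield, promote→Q0. Q0=[P3,P4,P1,P2] Q1=[] Q2=[]
t=5-8: P3@Q0 runs 3, rem=4, quantum used, demote→Q1. Q0=[P4,P1,P2] Q1=[P3] Q2=[]
t=8-11: P4@Q0 runs 3, rem=10, quantum used, demote→Q1. Q0=[P1,P2] Q1=[P3,P4] Q2=[]
t=11-14: P1@Q0 runs 3, rem=7, I/O yield, promote→Q0. Q0=[P2,P1] Q1=[P3,P4] Q2=[]
t=14-16: P2@Q0 runs 2, rem=2, I/O yield, promote→Q0. Q0=[P1,P2] Q1=[P3,P4] Q2=[]
t=16-19: P1@Q0 runs 3, rem=4, I/O yield, promote→Q0. Q0=[P2,P1] Q1=[P3,P4] Q2=[]
t=19-21: P2@Q0 runs 2, rem=0, completes. Q0=[P1] Q1=[P3,P4] Q2=[]
t=21-24: P1@Q0 runs 3, rem=1, I/O yield, promote→Q0. Q0=[P1] Q1=[P3,P4] Q2=[]
t=24-25: P1@Q0 runs 1, rem=0, completes. Q0=[] Q1=[P3,P4] Q2=[]
t=25-29: P3@Q1 runs 4, rem=0, completes. Q0=[] Q1=[P4] Q2=[]
t=29-35: P4@Q1 runs 6, rem=4, quantum used, demote→Q2. Q0=[] Q1=[] Q2=[P4]
t=35-39: P4@Q2 runs 4, rem=0, completes. Q0=[] Q1=[] Q2=[]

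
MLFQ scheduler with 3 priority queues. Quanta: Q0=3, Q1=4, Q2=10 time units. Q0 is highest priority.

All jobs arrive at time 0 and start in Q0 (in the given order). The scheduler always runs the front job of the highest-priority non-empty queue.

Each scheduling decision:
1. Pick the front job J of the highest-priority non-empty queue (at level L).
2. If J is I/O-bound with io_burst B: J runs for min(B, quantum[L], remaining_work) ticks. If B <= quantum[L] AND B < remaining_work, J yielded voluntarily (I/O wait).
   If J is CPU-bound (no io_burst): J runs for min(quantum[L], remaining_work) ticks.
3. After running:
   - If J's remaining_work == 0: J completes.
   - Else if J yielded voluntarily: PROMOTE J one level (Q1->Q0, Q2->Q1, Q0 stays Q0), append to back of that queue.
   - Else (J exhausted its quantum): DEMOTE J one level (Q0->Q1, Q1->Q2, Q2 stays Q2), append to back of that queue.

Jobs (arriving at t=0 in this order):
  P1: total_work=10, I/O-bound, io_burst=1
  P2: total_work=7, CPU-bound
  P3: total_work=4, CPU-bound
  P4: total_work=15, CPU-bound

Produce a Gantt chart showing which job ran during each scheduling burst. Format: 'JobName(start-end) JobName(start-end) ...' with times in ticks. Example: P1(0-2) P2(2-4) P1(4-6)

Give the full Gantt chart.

Answer: P1(0-1) P2(1-4) P3(4-7) P4(7-10) P1(10-11) P1(11-12) P1(12-13) P1(13-14) P1(14-15) P1(15-16) P1(16-17) P1(17-18) P1(18-19) P2(19-23) P3(23-24) P4(24-28) P4(28-36)

Derivation:
t=0-1: P1@Q0 runs 1, rem=9, I/O yield, promote→Q0. Q0=[P2,P3,P4,P1] Q1=[] Q2=[]
t=1-4: P2@Q0 runs 3, rem=4, quantum used, demote→Q1. Q0=[P3,P4,P1] Q1=[P2] Q2=[]
t=4-7: P3@Q0 runs 3, rem=1, quantum used, demote→Q1. Q0=[P4,P1] Q1=[P2,P3] Q2=[]
t=7-10: P4@Q0 runs 3, rem=12, quantum used, demote→Q1. Q0=[P1] Q1=[P2,P3,P4] Q2=[]
t=10-11: P1@Q0 runs 1, rem=8, I/O yield, promote→Q0. Q0=[P1] Q1=[P2,P3,P4] Q2=[]
t=11-12: P1@Q0 runs 1, rem=7, I/O yield, promote→Q0. Q0=[P1] Q1=[P2,P3,P4] Q2=[]
t=12-13: P1@Q0 runs 1, rem=6, I/O yield, promote→Q0. Q0=[P1] Q1=[P2,P3,P4] Q2=[]
t=13-14: P1@Q0 runs 1, rem=5, I/O yield, promote→Q0. Q0=[P1] Q1=[P2,P3,P4] Q2=[]
t=14-15: P1@Q0 runs 1, rem=4, I/O yield, promote→Q0. Q0=[P1] Q1=[P2,P3,P4] Q2=[]
t=15-16: P1@Q0 runs 1, rem=3, I/O yield, promote→Q0. Q0=[P1] Q1=[P2,P3,P4] Q2=[]
t=16-17: P1@Q0 runs 1, rem=2, I/O yield, promote→Q0. Q0=[P1] Q1=[P2,P3,P4] Q2=[]
t=17-18: P1@Q0 runs 1, rem=1, I/O yield, promote→Q0. Q0=[P1] Q1=[P2,P3,P4] Q2=[]
t=18-19: P1@Q0 runs 1, rem=0, completes. Q0=[] Q1=[P2,P3,P4] Q2=[]
t=19-23: P2@Q1 runs 4, rem=0, completes. Q0=[] Q1=[P3,P4] Q2=[]
t=23-24: P3@Q1 runs 1, rem=0, completes. Q0=[] Q1=[P4] Q2=[]
t=24-28: P4@Q1 runs 4, rem=8, quantum used, demote→Q2. Q0=[] Q1=[] Q2=[P4]
t=28-36: P4@Q2 runs 8, rem=0, completes. Q0=[] Q1=[] Q2=[]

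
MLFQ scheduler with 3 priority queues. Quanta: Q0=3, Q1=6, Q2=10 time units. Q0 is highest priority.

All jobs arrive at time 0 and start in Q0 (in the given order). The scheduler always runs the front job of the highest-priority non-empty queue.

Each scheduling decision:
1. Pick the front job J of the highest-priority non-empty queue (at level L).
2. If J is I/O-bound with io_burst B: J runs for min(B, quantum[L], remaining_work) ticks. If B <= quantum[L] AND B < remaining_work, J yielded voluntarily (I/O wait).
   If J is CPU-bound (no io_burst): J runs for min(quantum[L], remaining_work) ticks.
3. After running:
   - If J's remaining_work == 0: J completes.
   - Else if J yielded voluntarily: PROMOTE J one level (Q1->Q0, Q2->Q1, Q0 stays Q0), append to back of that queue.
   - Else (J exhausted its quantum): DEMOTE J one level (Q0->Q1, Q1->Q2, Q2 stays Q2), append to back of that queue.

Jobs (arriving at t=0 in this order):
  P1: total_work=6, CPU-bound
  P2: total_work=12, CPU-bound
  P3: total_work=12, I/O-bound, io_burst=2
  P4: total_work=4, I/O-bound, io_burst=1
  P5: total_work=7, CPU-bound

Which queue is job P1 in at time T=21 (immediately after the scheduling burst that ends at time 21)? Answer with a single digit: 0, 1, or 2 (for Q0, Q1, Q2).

Answer: 1

Derivation:
t=0-3: P1@Q0 runs 3, rem=3, quantum used, demote→Q1. Q0=[P2,P3,P4,P5] Q1=[P1] Q2=[]
t=3-6: P2@Q0 runs 3, rem=9, quantum used, demote→Q1. Q0=[P3,P4,P5] Q1=[P1,P2] Q2=[]
t=6-8: P3@Q0 runs 2, rem=10, I/O yield, promote→Q0. Q0=[P4,P5,P3] Q1=[P1,P2] Q2=[]
t=8-9: P4@Q0 runs 1, rem=3, I/O yield, promote→Q0. Q0=[P5,P3,P4] Q1=[P1,P2] Q2=[]
t=9-12: P5@Q0 runs 3, rem=4, quantum used, demote→Q1. Q0=[P3,P4] Q1=[P1,P2,P5] Q2=[]
t=12-14: P3@Q0 runs 2, rem=8, I/O yield, promote→Q0. Q0=[P4,P3] Q1=[P1,P2,P5] Q2=[]
t=14-15: P4@Q0 runs 1, rem=2, I/O yield, promote→Q0. Q0=[P3,P4] Q1=[P1,P2,P5] Q2=[]
t=15-17: P3@Q0 runs 2, rem=6, I/O yield, promote→Q0. Q0=[P4,P3] Q1=[P1,P2,P5] Q2=[]
t=17-18: P4@Q0 runs 1, rem=1, I/O yield, promote→Q0. Q0=[P3,P4] Q1=[P1,P2,P5] Q2=[]
t=18-20: P3@Q0 runs 2, rem=4, I/O yield, promote→Q0. Q0=[P4,P3] Q1=[P1,P2,P5] Q2=[]
t=20-21: P4@Q0 runs 1, rem=0, completes. Q0=[P3] Q1=[P1,P2,P5] Q2=[]
t=21-23: P3@Q0 runs 2, rem=2, I/O yield, promote→Q0. Q0=[P3] Q1=[P1,P2,P5] Q2=[]
t=23-25: P3@Q0 runs 2, rem=0, completes. Q0=[] Q1=[P1,P2,P5] Q2=[]
t=25-28: P1@Q1 runs 3, rem=0, completes. Q0=[] Q1=[P2,P5] Q2=[]
t=28-34: P2@Q1 runs 6, rem=3, quantum used, demote→Q2. Q0=[] Q1=[P5] Q2=[P2]
t=34-38: P5@Q1 runs 4, rem=0, completes. Q0=[] Q1=[] Q2=[P2]
t=38-41: P2@Q2 runs 3, rem=0, completes. Q0=[] Q1=[] Q2=[]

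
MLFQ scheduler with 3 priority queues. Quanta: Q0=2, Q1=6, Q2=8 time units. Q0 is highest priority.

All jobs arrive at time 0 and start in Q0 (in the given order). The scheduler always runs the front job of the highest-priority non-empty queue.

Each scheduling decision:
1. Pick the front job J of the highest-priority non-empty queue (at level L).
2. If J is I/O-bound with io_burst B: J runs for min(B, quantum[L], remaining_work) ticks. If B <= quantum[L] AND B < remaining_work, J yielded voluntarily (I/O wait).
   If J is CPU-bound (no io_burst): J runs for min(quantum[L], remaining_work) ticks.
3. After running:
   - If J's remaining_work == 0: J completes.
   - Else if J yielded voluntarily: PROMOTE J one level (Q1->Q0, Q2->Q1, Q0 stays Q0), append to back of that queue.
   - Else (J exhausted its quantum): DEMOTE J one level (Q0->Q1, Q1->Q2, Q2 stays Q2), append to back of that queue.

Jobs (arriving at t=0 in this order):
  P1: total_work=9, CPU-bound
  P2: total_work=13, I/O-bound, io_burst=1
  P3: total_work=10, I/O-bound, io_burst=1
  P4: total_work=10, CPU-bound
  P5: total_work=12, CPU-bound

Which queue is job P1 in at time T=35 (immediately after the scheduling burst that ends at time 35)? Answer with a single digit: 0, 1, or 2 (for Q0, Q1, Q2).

Answer: 2

Derivation:
t=0-2: P1@Q0 runs 2, rem=7, quantum used, demote→Q1. Q0=[P2,P3,P4,P5] Q1=[P1] Q2=[]
t=2-3: P2@Q0 runs 1, rem=12, I/O yield, promote→Q0. Q0=[P3,P4,P5,P2] Q1=[P1] Q2=[]
t=3-4: P3@Q0 runs 1, rem=9, I/O yield, promote→Q0. Q0=[P4,P5,P2,P3] Q1=[P1] Q2=[]
t=4-6: P4@Q0 runs 2, rem=8, quantum used, demote→Q1. Q0=[P5,P2,P3] Q1=[P1,P4] Q2=[]
t=6-8: P5@Q0 runs 2, rem=10, quantum used, demote→Q1. Q0=[P2,P3] Q1=[P1,P4,P5] Q2=[]
t=8-9: P2@Q0 runs 1, rem=11, I/O yield, promote→Q0. Q0=[P3,P2] Q1=[P1,P4,P5] Q2=[]
t=9-10: P3@Q0 runs 1, rem=8, I/O yield, promote→Q0. Q0=[P2,P3] Q1=[P1,P4,P5] Q2=[]
t=10-11: P2@Q0 runs 1, rem=10, I/O yield, promote→Q0. Q0=[P3,P2] Q1=[P1,P4,P5] Q2=[]
t=11-12: P3@Q0 runs 1, rem=7, I/O yield, promote→Q0. Q0=[P2,P3] Q1=[P1,P4,P5] Q2=[]
t=12-13: P2@Q0 runs 1, rem=9, I/O yield, promote→Q0. Q0=[P3,P2] Q1=[P1,P4,P5] Q2=[]
t=13-14: P3@Q0 runs 1, rem=6, I/O yield, promote→Q0. Q0=[P2,P3] Q1=[P1,P4,P5] Q2=[]
t=14-15: P2@Q0 runs 1, rem=8, I/O yield, promote→Q0. Q0=[P3,P2] Q1=[P1,P4,P5] Q2=[]
t=15-16: P3@Q0 runs 1, rem=5, I/O yield, promote→Q0. Q0=[P2,P3] Q1=[P1,P4,P5] Q2=[]
t=16-17: P2@Q0 runs 1, rem=7, I/O yield, promote→Q0. Q0=[P3,P2] Q1=[P1,P4,P5] Q2=[]
t=17-18: P3@Q0 runs 1, rem=4, I/O yield, promote→Q0. Q0=[P2,P3] Q1=[P1,P4,P5] Q2=[]
t=18-19: P2@Q0 runs 1, rem=6, I/O yield, promote→Q0. Q0=[P3,P2] Q1=[P1,P4,P5] Q2=[]
t=19-20: P3@Q0 runs 1, rem=3, I/O yield, promote→Q0. Q0=[P2,P3] Q1=[P1,P4,P5] Q2=[]
t=20-21: P2@Q0 runs 1, rem=5, I/O yield, promote→Q0. Q0=[P3,P2] Q1=[P1,P4,P5] Q2=[]
t=21-22: P3@Q0 runs 1, rem=2, I/O yield, promote→Q0. Q0=[P2,P3] Q1=[P1,P4,P5] Q2=[]
t=22-23: P2@Q0 runs 1, rem=4, I/O yield, promote→Q0. Q0=[P3,P2] Q1=[P1,P4,P5] Q2=[]
t=23-24: P3@Q0 runs 1, rem=1, I/O yield, promote→Q0. Q0=[P2,P3] Q1=[P1,P4,P5] Q2=[]
t=24-25: P2@Q0 runs 1, rem=3, I/O yield, promote→Q0. Q0=[P3,P2] Q1=[P1,P4,P5] Q2=[]
t=25-26: P3@Q0 runs 1, rem=0, completes. Q0=[P2] Q1=[P1,P4,P5] Q2=[]
t=26-27: P2@Q0 runs 1, rem=2, I/O yield, promote→Q0. Q0=[P2] Q1=[P1,P4,P5] Q2=[]
t=27-28: P2@Q0 runs 1, rem=1, I/O yield, promote→Q0. Q0=[P2] Q1=[P1,P4,P5] Q2=[]
t=28-29: P2@Q0 runs 1, rem=0, completes. Q0=[] Q1=[P1,P4,P5] Q2=[]
t=29-35: P1@Q1 runs 6, rem=1, quantum used, demote→Q2. Q0=[] Q1=[P4,P5] Q2=[P1]
t=35-41: P4@Q1 runs 6, rem=2, quantum used, demote→Q2. Q0=[] Q1=[P5] Q2=[P1,P4]
t=41-47: P5@Q1 runs 6, rem=4, quantum used, demote→Q2. Q0=[] Q1=[] Q2=[P1,P4,P5]
t=47-48: P1@Q2 runs 1, rem=0, completes. Q0=[] Q1=[] Q2=[P4,P5]
t=48-50: P4@Q2 runs 2, rem=0, completes. Q0=[] Q1=[] Q2=[P5]
t=50-54: P5@Q2 runs 4, rem=0, completes. Q0=[] Q1=[] Q2=[]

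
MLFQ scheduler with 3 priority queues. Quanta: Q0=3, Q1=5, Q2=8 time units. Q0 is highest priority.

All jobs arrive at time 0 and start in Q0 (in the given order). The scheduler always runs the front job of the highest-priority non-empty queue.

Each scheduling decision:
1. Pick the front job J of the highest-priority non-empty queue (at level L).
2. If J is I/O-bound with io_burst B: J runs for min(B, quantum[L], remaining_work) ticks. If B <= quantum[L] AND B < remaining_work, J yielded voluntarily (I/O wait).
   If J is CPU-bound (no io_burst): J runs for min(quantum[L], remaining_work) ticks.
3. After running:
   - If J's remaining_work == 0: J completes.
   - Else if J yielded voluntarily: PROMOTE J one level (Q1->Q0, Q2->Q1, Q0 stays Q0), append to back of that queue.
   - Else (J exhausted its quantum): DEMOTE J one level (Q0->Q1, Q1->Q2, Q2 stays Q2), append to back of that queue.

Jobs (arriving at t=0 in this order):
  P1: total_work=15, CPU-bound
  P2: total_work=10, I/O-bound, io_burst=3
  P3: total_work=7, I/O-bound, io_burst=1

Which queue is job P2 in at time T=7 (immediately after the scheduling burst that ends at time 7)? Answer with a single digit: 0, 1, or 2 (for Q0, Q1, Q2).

Answer: 0

Derivation:
t=0-3: P1@Q0 runs 3, rem=12, quantum used, demote→Q1. Q0=[P2,P3] Q1=[P1] Q2=[]
t=3-6: P2@Q0 runs 3, rem=7, I/O yield, promote→Q0. Q0=[P3,P2] Q1=[P1] Q2=[]
t=6-7: P3@Q0 runs 1, rem=6, I/O yield, promote→Q0. Q0=[P2,P3] Q1=[P1] Q2=[]
t=7-10: P2@Q0 runs 3, rem=4, I/O yield, promote→Q0. Q0=[P3,P2] Q1=[P1] Q2=[]
t=10-11: P3@Q0 runs 1, rem=5, I/O yield, promote→Q0. Q0=[P2,P3] Q1=[P1] Q2=[]
t=11-14: P2@Q0 runs 3, rem=1, I/O yield, promote→Q0. Q0=[P3,P2] Q1=[P1] Q2=[]
t=14-15: P3@Q0 runs 1, rem=4, I/O yield, promote→Q0. Q0=[P2,P3] Q1=[P1] Q2=[]
t=15-16: P2@Q0 runs 1, rem=0, completes. Q0=[P3] Q1=[P1] Q2=[]
t=16-17: P3@Q0 runs 1, rem=3, I/O yield, promote→Q0. Q0=[P3] Q1=[P1] Q2=[]
t=17-18: P3@Q0 runs 1, rem=2, I/O yield, promote→Q0. Q0=[P3] Q1=[P1] Q2=[]
t=18-19: P3@Q0 runs 1, rem=1, I/O yield, promote→Q0. Q0=[P3] Q1=[P1] Q2=[]
t=19-20: P3@Q0 runs 1, rem=0, completes. Q0=[] Q1=[P1] Q2=[]
t=20-25: P1@Q1 runs 5, rem=7, quantum used, demote→Q2. Q0=[] Q1=[] Q2=[P1]
t=25-32: P1@Q2 runs 7, rem=0, completes. Q0=[] Q1=[] Q2=[]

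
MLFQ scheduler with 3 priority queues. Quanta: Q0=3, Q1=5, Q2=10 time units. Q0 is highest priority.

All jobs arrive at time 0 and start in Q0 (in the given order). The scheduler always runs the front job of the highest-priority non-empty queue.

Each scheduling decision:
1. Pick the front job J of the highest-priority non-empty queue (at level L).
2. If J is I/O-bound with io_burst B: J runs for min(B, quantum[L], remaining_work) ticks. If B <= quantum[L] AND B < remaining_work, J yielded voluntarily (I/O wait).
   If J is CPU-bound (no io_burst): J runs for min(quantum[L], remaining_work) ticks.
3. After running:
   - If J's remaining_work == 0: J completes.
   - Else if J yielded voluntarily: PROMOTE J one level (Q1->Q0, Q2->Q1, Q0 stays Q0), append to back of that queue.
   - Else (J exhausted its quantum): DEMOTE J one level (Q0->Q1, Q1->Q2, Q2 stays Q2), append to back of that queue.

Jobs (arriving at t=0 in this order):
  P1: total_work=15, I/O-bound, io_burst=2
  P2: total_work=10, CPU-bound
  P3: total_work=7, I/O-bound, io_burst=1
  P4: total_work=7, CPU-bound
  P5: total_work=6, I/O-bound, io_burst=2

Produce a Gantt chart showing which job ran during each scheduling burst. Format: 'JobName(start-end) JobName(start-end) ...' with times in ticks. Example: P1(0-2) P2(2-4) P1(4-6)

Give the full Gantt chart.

Answer: P1(0-2) P2(2-5) P3(5-6) P4(6-9) P5(9-11) P1(11-13) P3(13-14) P5(14-16) P1(16-18) P3(18-19) P5(19-21) P1(21-23) P3(23-24) P1(24-26) P3(26-27) P1(27-29) P3(29-30) P1(30-32) P3(32-33) P1(33-34) P2(34-39) P4(39-43) P2(43-45)

Derivation:
t=0-2: P1@Q0 runs 2, rem=13, I/O yield, promote→Q0. Q0=[P2,P3,P4,P5,P1] Q1=[] Q2=[]
t=2-5: P2@Q0 runs 3, rem=7, quantum used, demote→Q1. Q0=[P3,P4,P5,P1] Q1=[P2] Q2=[]
t=5-6: P3@Q0 runs 1, rem=6, I/O yield, promote→Q0. Q0=[P4,P5,P1,P3] Q1=[P2] Q2=[]
t=6-9: P4@Q0 runs 3, rem=4, quantum used, demote→Q1. Q0=[P5,P1,P3] Q1=[P2,P4] Q2=[]
t=9-11: P5@Q0 runs 2, rem=4, I/O yield, promote→Q0. Q0=[P1,P3,P5] Q1=[P2,P4] Q2=[]
t=11-13: P1@Q0 runs 2, rem=11, I/O yield, promote→Q0. Q0=[P3,P5,P1] Q1=[P2,P4] Q2=[]
t=13-14: P3@Q0 runs 1, rem=5, I/O yield, promote→Q0. Q0=[P5,P1,P3] Q1=[P2,P4] Q2=[]
t=14-16: P5@Q0 runs 2, rem=2, I/O yield, promote→Q0. Q0=[P1,P3,P5] Q1=[P2,P4] Q2=[]
t=16-18: P1@Q0 runs 2, rem=9, I/O yield, promote→Q0. Q0=[P3,P5,P1] Q1=[P2,P4] Q2=[]
t=18-19: P3@Q0 runs 1, rem=4, I/O yield, promote→Q0. Q0=[P5,P1,P3] Q1=[P2,P4] Q2=[]
t=19-21: P5@Q0 runs 2, rem=0, completes. Q0=[P1,P3] Q1=[P2,P4] Q2=[]
t=21-23: P1@Q0 runs 2, rem=7, I/O yield, promote→Q0. Q0=[P3,P1] Q1=[P2,P4] Q2=[]
t=23-24: P3@Q0 runs 1, rem=3, I/O yield, promote→Q0. Q0=[P1,P3] Q1=[P2,P4] Q2=[]
t=24-26: P1@Q0 runs 2, rem=5, I/O yield, promote→Q0. Q0=[P3,P1] Q1=[P2,P4] Q2=[]
t=26-27: P3@Q0 runs 1, rem=2, I/O yield, promote→Q0. Q0=[P1,P3] Q1=[P2,P4] Q2=[]
t=27-29: P1@Q0 runs 2, rem=3, I/O yield, promote→Q0. Q0=[P3,P1] Q1=[P2,P4] Q2=[]
t=29-30: P3@Q0 runs 1, rem=1, I/O yield, promote→Q0. Q0=[P1,P3] Q1=[P2,P4] Q2=[]
t=30-32: P1@Q0 runs 2, rem=1, I/O yield, promote→Q0. Q0=[P3,P1] Q1=[P2,P4] Q2=[]
t=32-33: P3@Q0 runs 1, rem=0, completes. Q0=[P1] Q1=[P2,P4] Q2=[]
t=33-34: P1@Q0 runs 1, rem=0, completes. Q0=[] Q1=[P2,P4] Q2=[]
t=34-39: P2@Q1 runs 5, rem=2, quantum used, demote→Q2. Q0=[] Q1=[P4] Q2=[P2]
t=39-43: P4@Q1 runs 4, rem=0, completes. Q0=[] Q1=[] Q2=[P2]
t=43-45: P2@Q2 runs 2, rem=0, completes. Q0=[] Q1=[] Q2=[]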